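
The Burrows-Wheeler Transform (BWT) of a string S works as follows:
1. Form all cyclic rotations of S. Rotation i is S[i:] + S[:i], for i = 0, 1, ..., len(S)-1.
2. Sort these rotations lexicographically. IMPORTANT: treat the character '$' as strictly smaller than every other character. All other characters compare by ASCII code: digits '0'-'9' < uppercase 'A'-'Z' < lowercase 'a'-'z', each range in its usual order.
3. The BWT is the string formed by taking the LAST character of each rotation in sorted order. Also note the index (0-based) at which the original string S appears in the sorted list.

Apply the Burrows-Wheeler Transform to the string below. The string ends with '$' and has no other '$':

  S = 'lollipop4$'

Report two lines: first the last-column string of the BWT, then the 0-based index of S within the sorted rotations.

All 10 rotations (rotation i = S[i:]+S[:i]):
  rot[0] = lollipop4$
  rot[1] = ollipop4$l
  rot[2] = llipop4$lo
  rot[3] = lipop4$lol
  rot[4] = ipop4$loll
  rot[5] = pop4$lolli
  rot[6] = op4$lollip
  rot[7] = p4$lollipo
  rot[8] = 4$lollipop
  rot[9] = $lollipop4
Sorted (with $ < everything):
  sorted[0] = $lollipop4  (last char: '4')
  sorted[1] = 4$lollipop  (last char: 'p')
  sorted[2] = ipop4$loll  (last char: 'l')
  sorted[3] = lipop4$lol  (last char: 'l')
  sorted[4] = llipop4$lo  (last char: 'o')
  sorted[5] = lollipop4$  (last char: '$')
  sorted[6] = ollipop4$l  (last char: 'l')
  sorted[7] = op4$lollip  (last char: 'p')
  sorted[8] = p4$lollipo  (last char: 'o')
  sorted[9] = pop4$lolli  (last char: 'i')
Last column: 4pllo$lpoi
Original string S is at sorted index 5

Answer: 4pllo$lpoi
5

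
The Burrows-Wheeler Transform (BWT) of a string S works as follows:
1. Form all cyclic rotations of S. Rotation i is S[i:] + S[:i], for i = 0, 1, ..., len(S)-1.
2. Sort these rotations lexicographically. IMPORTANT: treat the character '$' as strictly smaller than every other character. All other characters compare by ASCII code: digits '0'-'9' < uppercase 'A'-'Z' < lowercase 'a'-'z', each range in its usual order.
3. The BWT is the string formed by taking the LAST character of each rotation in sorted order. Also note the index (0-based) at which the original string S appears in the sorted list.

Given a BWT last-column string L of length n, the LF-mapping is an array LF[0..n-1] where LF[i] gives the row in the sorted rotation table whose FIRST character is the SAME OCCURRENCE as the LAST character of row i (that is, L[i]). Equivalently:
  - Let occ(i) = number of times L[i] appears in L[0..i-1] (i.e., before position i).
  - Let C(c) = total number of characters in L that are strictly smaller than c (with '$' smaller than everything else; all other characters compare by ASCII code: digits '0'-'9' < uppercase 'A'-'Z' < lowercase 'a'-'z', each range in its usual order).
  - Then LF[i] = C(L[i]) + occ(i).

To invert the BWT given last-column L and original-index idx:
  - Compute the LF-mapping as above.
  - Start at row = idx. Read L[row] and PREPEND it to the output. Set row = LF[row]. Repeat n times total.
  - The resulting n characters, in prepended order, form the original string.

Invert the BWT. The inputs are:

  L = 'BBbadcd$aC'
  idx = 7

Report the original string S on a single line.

LF mapping: 1 2 6 4 8 7 9 0 5 3
Walk LF starting at row 7, prepending L[row]:
  step 1: row=7, L[7]='$', prepend. Next row=LF[7]=0
  step 2: row=0, L[0]='B', prepend. Next row=LF[0]=1
  step 3: row=1, L[1]='B', prepend. Next row=LF[1]=2
  step 4: row=2, L[2]='b', prepend. Next row=LF[2]=6
  step 5: row=6, L[6]='d', prepend. Next row=LF[6]=9
  step 6: row=9, L[9]='C', prepend. Next row=LF[9]=3
  step 7: row=3, L[3]='a', prepend. Next row=LF[3]=4
  step 8: row=4, L[4]='d', prepend. Next row=LF[4]=8
  step 9: row=8, L[8]='a', prepend. Next row=LF[8]=5
  step 10: row=5, L[5]='c', prepend. Next row=LF[5]=7
Reversed output: cadaCdbBB$

Answer: cadaCdbBB$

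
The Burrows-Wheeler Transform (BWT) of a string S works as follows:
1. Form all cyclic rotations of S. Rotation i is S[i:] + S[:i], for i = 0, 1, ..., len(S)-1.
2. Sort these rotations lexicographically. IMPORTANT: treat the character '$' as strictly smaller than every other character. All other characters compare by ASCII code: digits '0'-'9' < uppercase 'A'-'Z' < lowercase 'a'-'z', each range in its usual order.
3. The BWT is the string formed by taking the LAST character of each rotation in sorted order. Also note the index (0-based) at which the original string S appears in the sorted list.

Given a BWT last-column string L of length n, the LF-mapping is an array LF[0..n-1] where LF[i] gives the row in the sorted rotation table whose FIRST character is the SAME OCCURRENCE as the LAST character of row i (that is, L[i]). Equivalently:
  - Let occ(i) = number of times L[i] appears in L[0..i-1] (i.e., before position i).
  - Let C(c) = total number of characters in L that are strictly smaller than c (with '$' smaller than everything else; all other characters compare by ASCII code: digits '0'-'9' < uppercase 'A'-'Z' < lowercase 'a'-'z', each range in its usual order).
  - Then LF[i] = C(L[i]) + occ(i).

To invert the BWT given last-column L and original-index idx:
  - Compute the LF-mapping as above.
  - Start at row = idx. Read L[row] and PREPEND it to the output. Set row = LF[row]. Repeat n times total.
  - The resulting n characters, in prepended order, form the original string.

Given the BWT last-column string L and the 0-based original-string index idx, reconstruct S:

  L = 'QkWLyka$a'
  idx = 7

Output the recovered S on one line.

LF mapping: 2 6 3 1 8 7 4 0 5
Walk LF starting at row 7, prepending L[row]:
  step 1: row=7, L[7]='$', prepend. Next row=LF[7]=0
  step 2: row=0, L[0]='Q', prepend. Next row=LF[0]=2
  step 3: row=2, L[2]='W', prepend. Next row=LF[2]=3
  step 4: row=3, L[3]='L', prepend. Next row=LF[3]=1
  step 5: row=1, L[1]='k', prepend. Next row=LF[1]=6
  step 6: row=6, L[6]='a', prepend. Next row=LF[6]=4
  step 7: row=4, L[4]='y', prepend. Next row=LF[4]=8
  step 8: row=8, L[8]='a', prepend. Next row=LF[8]=5
  step 9: row=5, L[5]='k', prepend. Next row=LF[5]=7
Reversed output: kayakLWQ$

Answer: kayakLWQ$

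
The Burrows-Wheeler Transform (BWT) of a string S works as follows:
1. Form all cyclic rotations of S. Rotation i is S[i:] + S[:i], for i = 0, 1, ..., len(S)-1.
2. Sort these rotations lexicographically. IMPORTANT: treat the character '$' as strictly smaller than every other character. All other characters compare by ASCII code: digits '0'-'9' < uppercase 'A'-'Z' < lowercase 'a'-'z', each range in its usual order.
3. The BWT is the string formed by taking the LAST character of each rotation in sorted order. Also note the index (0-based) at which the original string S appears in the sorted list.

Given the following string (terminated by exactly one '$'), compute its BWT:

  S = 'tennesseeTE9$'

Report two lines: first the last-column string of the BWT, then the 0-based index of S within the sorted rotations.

All 13 rotations (rotation i = S[i:]+S[:i]):
  rot[0] = tennesseeTE9$
  rot[1] = ennesseeTE9$t
  rot[2] = nnesseeTE9$te
  rot[3] = nesseeTE9$ten
  rot[4] = esseeTE9$tenn
  rot[5] = sseeTE9$tenne
  rot[6] = seeTE9$tennes
  rot[7] = eeTE9$tenness
  rot[8] = eTE9$tennesse
  rot[9] = TE9$tennessee
  rot[10] = E9$tennesseeT
  rot[11] = 9$tennesseeTE
  rot[12] = $tennesseeTE9
Sorted (with $ < everything):
  sorted[0] = $tennesseeTE9  (last char: '9')
  sorted[1] = 9$tennesseeTE  (last char: 'E')
  sorted[2] = E9$tennesseeT  (last char: 'T')
  sorted[3] = TE9$tennessee  (last char: 'e')
  sorted[4] = eTE9$tennesse  (last char: 'e')
  sorted[5] = eeTE9$tenness  (last char: 's')
  sorted[6] = ennesseeTE9$t  (last char: 't')
  sorted[7] = esseeTE9$tenn  (last char: 'n')
  sorted[8] = nesseeTE9$ten  (last char: 'n')
  sorted[9] = nnesseeTE9$te  (last char: 'e')
  sorted[10] = seeTE9$tennes  (last char: 's')
  sorted[11] = sseeTE9$tenne  (last char: 'e')
  sorted[12] = tennesseeTE9$  (last char: '$')
Last column: 9ETeestnnese$
Original string S is at sorted index 12

Answer: 9ETeestnnese$
12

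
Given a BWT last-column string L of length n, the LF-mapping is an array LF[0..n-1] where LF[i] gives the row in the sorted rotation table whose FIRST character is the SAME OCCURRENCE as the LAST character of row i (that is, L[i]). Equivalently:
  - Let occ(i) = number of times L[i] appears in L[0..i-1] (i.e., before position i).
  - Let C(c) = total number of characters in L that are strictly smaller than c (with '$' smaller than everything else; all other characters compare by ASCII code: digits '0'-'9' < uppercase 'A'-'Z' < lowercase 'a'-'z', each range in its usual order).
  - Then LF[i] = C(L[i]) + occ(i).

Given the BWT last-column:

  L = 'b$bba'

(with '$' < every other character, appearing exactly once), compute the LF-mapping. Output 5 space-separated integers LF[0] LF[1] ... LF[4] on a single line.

Char counts: '$':1, 'a':1, 'b':3
C (first-col start): C('$')=0, C('a')=1, C('b')=2
L[0]='b': occ=0, LF[0]=C('b')+0=2+0=2
L[1]='$': occ=0, LF[1]=C('$')+0=0+0=0
L[2]='b': occ=1, LF[2]=C('b')+1=2+1=3
L[3]='b': occ=2, LF[3]=C('b')+2=2+2=4
L[4]='a': occ=0, LF[4]=C('a')+0=1+0=1

Answer: 2 0 3 4 1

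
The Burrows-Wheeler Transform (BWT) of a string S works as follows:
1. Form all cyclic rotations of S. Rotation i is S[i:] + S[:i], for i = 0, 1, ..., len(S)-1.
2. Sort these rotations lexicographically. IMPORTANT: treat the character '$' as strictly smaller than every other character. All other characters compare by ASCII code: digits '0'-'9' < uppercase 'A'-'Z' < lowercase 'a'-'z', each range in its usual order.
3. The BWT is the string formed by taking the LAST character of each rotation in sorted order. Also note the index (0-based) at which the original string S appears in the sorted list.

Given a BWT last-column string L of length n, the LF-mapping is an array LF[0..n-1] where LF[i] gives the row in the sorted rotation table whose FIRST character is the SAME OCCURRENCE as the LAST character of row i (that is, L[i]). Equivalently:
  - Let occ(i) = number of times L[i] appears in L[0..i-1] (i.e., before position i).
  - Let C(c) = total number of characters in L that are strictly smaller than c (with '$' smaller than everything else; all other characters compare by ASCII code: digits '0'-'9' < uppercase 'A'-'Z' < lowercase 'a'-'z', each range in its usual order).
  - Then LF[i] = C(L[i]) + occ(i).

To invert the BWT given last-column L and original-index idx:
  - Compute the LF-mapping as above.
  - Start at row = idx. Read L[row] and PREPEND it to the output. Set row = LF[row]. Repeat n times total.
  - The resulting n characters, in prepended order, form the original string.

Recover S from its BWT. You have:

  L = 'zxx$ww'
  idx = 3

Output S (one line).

LF mapping: 5 3 4 0 1 2
Walk LF starting at row 3, prepending L[row]:
  step 1: row=3, L[3]='$', prepend. Next row=LF[3]=0
  step 2: row=0, L[0]='z', prepend. Next row=LF[0]=5
  step 3: row=5, L[5]='w', prepend. Next row=LF[5]=2
  step 4: row=2, L[2]='x', prepend. Next row=LF[2]=4
  step 5: row=4, L[4]='w', prepend. Next row=LF[4]=1
  step 6: row=1, L[1]='x', prepend. Next row=LF[1]=3
Reversed output: xwxwz$

Answer: xwxwz$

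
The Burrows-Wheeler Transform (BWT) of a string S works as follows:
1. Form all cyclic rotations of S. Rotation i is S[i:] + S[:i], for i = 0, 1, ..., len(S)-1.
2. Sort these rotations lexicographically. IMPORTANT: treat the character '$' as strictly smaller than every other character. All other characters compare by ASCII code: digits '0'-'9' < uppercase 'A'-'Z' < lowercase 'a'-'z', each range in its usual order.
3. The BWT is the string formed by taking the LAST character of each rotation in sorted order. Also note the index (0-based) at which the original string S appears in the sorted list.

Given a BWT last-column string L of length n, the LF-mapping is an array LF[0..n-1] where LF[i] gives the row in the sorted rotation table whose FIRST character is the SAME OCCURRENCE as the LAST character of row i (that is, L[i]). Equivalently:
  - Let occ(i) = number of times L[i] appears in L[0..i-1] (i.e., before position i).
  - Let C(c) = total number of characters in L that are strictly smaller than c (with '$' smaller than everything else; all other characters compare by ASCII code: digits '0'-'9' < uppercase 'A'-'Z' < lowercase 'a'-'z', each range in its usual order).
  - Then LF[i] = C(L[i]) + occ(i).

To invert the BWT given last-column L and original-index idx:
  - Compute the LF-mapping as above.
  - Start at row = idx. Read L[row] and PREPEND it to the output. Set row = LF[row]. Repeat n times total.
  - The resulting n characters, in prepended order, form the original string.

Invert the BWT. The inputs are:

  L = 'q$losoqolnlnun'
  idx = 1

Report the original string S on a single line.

Answer: llonqnusnoolq$

Derivation:
LF mapping: 10 0 1 7 12 8 11 9 2 4 3 5 13 6
Walk LF starting at row 1, prepending L[row]:
  step 1: row=1, L[1]='$', prepend. Next row=LF[1]=0
  step 2: row=0, L[0]='q', prepend. Next row=LF[0]=10
  step 3: row=10, L[10]='l', prepend. Next row=LF[10]=3
  step 4: row=3, L[3]='o', prepend. Next row=LF[3]=7
  step 5: row=7, L[7]='o', prepend. Next row=LF[7]=9
  step 6: row=9, L[9]='n', prepend. Next row=LF[9]=4
  step 7: row=4, L[4]='s', prepend. Next row=LF[4]=12
  step 8: row=12, L[12]='u', prepend. Next row=LF[12]=13
  step 9: row=13, L[13]='n', prepend. Next row=LF[13]=6
  step 10: row=6, L[6]='q', prepend. Next row=LF[6]=11
  step 11: row=11, L[11]='n', prepend. Next row=LF[11]=5
  step 12: row=5, L[5]='o', prepend. Next row=LF[5]=8
  step 13: row=8, L[8]='l', prepend. Next row=LF[8]=2
  step 14: row=2, L[2]='l', prepend. Next row=LF[2]=1
Reversed output: llonqnusnoolq$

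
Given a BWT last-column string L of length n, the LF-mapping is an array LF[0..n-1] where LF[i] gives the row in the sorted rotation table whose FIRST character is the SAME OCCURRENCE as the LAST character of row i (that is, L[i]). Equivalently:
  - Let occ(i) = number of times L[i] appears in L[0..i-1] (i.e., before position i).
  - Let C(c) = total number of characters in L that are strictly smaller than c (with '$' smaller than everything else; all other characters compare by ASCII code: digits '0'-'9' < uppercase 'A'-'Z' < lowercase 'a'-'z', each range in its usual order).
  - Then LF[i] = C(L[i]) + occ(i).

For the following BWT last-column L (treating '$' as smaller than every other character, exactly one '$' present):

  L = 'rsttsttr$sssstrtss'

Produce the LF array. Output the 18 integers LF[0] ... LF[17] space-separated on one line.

Answer: 1 4 12 13 5 14 15 2 0 6 7 8 9 16 3 17 10 11

Derivation:
Char counts: '$':1, 'r':3, 's':8, 't':6
C (first-col start): C('$')=0, C('r')=1, C('s')=4, C('t')=12
L[0]='r': occ=0, LF[0]=C('r')+0=1+0=1
L[1]='s': occ=0, LF[1]=C('s')+0=4+0=4
L[2]='t': occ=0, LF[2]=C('t')+0=12+0=12
L[3]='t': occ=1, LF[3]=C('t')+1=12+1=13
L[4]='s': occ=1, LF[4]=C('s')+1=4+1=5
L[5]='t': occ=2, LF[5]=C('t')+2=12+2=14
L[6]='t': occ=3, LF[6]=C('t')+3=12+3=15
L[7]='r': occ=1, LF[7]=C('r')+1=1+1=2
L[8]='$': occ=0, LF[8]=C('$')+0=0+0=0
L[9]='s': occ=2, LF[9]=C('s')+2=4+2=6
L[10]='s': occ=3, LF[10]=C('s')+3=4+3=7
L[11]='s': occ=4, LF[11]=C('s')+4=4+4=8
L[12]='s': occ=5, LF[12]=C('s')+5=4+5=9
L[13]='t': occ=4, LF[13]=C('t')+4=12+4=16
L[14]='r': occ=2, LF[14]=C('r')+2=1+2=3
L[15]='t': occ=5, LF[15]=C('t')+5=12+5=17
L[16]='s': occ=6, LF[16]=C('s')+6=4+6=10
L[17]='s': occ=7, LF[17]=C('s')+7=4+7=11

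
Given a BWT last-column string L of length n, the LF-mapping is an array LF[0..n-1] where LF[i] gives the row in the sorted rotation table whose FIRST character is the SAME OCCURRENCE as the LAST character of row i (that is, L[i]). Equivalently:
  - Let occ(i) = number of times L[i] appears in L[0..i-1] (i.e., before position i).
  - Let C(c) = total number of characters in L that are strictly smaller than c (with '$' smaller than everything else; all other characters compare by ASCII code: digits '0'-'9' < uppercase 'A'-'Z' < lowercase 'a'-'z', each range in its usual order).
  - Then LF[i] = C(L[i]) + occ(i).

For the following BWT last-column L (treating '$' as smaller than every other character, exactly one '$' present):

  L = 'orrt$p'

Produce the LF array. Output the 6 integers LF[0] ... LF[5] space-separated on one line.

Answer: 1 3 4 5 0 2

Derivation:
Char counts: '$':1, 'o':1, 'p':1, 'r':2, 't':1
C (first-col start): C('$')=0, C('o')=1, C('p')=2, C('r')=3, C('t')=5
L[0]='o': occ=0, LF[0]=C('o')+0=1+0=1
L[1]='r': occ=0, LF[1]=C('r')+0=3+0=3
L[2]='r': occ=1, LF[2]=C('r')+1=3+1=4
L[3]='t': occ=0, LF[3]=C('t')+0=5+0=5
L[4]='$': occ=0, LF[4]=C('$')+0=0+0=0
L[5]='p': occ=0, LF[5]=C('p')+0=2+0=2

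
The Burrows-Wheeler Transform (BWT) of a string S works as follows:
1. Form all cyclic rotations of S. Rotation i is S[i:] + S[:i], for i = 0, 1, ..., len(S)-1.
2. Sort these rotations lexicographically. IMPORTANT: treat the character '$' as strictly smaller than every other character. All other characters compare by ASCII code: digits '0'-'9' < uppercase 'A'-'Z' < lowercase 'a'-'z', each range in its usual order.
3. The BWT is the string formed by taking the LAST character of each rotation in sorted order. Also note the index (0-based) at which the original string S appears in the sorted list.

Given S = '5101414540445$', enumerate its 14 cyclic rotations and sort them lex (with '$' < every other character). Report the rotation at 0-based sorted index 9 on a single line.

All 14 rotations (rotation i = S[i:]+S[:i]):
  rot[0] = 5101414540445$
  rot[1] = 101414540445$5
  rot[2] = 01414540445$51
  rot[3] = 1414540445$510
  rot[4] = 414540445$5101
  rot[5] = 14540445$51014
  rot[6] = 4540445$510141
  rot[7] = 540445$5101414
  rot[8] = 40445$51014145
  rot[9] = 0445$510141454
  rot[10] = 445$5101414540
  rot[11] = 45$51014145404
  rot[12] = 5$510141454044
  rot[13] = $5101414540445
Sorted (with $ < everything):
  sorted[0] = $5101414540445
  sorted[1] = 01414540445$51
  sorted[2] = 0445$510141454
  sorted[3] = 101414540445$5
  sorted[4] = 1414540445$510
  sorted[5] = 14540445$51014
  sorted[6] = 40445$51014145
  sorted[7] = 414540445$5101
  sorted[8] = 445$5101414540
  sorted[9] = 45$51014145404
  sorted[10] = 4540445$510141
  sorted[11] = 5$510141454044
  sorted[12] = 5101414540445$
  sorted[13] = 540445$5101414
sorted[9] = 45$51014145404

Answer: 45$51014145404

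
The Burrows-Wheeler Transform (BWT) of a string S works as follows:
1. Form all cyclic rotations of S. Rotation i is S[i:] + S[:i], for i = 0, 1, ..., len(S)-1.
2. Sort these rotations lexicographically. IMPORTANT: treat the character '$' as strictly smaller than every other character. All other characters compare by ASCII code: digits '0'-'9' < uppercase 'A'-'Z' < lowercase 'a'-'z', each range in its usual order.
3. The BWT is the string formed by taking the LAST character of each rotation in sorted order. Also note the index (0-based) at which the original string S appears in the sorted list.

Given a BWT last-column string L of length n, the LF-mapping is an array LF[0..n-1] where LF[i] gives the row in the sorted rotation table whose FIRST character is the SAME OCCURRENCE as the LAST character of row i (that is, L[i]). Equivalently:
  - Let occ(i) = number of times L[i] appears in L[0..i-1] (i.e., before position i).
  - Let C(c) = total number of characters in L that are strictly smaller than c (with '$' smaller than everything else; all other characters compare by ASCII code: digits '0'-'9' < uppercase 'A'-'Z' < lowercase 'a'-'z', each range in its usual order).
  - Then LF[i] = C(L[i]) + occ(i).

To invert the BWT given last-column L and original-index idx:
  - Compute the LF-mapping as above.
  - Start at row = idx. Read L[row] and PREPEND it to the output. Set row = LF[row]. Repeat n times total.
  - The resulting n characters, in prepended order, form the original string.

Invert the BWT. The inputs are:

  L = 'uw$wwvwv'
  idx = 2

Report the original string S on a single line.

LF mapping: 1 4 0 5 6 2 7 3
Walk LF starting at row 2, prepending L[row]:
  step 1: row=2, L[2]='$', prepend. Next row=LF[2]=0
  step 2: row=0, L[0]='u', prepend. Next row=LF[0]=1
  step 3: row=1, L[1]='w', prepend. Next row=LF[1]=4
  step 4: row=4, L[4]='w', prepend. Next row=LF[4]=6
  step 5: row=6, L[6]='w', prepend. Next row=LF[6]=7
  step 6: row=7, L[7]='v', prepend. Next row=LF[7]=3
  step 7: row=3, L[3]='w', prepend. Next row=LF[3]=5
  step 8: row=5, L[5]='v', prepend. Next row=LF[5]=2
Reversed output: vwvwwwu$

Answer: vwvwwwu$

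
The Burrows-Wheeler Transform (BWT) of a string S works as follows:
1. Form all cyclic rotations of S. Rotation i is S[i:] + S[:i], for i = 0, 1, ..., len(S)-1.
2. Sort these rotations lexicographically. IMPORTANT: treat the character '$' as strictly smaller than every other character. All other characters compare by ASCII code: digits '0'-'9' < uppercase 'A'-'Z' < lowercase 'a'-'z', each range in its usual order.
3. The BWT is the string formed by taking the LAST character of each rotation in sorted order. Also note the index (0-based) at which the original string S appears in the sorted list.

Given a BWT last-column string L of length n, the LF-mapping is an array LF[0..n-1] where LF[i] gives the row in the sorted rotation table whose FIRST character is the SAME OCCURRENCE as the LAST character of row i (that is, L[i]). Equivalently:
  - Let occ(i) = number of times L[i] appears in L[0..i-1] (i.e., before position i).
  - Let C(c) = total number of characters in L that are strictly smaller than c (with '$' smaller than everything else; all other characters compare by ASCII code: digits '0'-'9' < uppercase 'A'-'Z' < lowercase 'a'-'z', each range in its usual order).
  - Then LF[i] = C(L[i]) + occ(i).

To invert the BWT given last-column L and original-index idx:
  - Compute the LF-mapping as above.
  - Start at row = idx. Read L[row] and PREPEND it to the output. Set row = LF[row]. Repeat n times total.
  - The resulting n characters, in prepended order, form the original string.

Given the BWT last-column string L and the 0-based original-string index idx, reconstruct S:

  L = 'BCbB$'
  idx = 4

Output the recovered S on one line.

Answer: bBCB$

Derivation:
LF mapping: 1 3 4 2 0
Walk LF starting at row 4, prepending L[row]:
  step 1: row=4, L[4]='$', prepend. Next row=LF[4]=0
  step 2: row=0, L[0]='B', prepend. Next row=LF[0]=1
  step 3: row=1, L[1]='C', prepend. Next row=LF[1]=3
  step 4: row=3, L[3]='B', prepend. Next row=LF[3]=2
  step 5: row=2, L[2]='b', prepend. Next row=LF[2]=4
Reversed output: bBCB$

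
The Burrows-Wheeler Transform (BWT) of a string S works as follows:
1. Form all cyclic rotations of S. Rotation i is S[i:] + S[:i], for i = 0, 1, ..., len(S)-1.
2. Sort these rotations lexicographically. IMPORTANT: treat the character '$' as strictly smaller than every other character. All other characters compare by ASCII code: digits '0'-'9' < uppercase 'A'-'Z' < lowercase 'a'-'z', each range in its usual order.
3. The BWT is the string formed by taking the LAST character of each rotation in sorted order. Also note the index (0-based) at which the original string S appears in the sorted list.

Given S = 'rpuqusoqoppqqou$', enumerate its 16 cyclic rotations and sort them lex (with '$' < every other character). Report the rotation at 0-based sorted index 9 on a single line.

Answer: qqou$rpuqusoqopp

Derivation:
All 16 rotations (rotation i = S[i:]+S[:i]):
  rot[0] = rpuqusoqoppqqou$
  rot[1] = puqusoqoppqqou$r
  rot[2] = uqusoqoppqqou$rp
  rot[3] = qusoqoppqqou$rpu
  rot[4] = usoqoppqqou$rpuq
  rot[5] = soqoppqqou$rpuqu
  rot[6] = oqoppqqou$rpuqus
  rot[7] = qoppqqou$rpuquso
  rot[8] = oppqqou$rpuqusoq
  rot[9] = ppqqou$rpuqusoqo
  rot[10] = pqqou$rpuqusoqop
  rot[11] = qqou$rpuqusoqopp
  rot[12] = qou$rpuqusoqoppq
  rot[13] = ou$rpuqusoqoppqq
  rot[14] = u$rpuqusoqoppqqo
  rot[15] = $rpuqusoqoppqqou
Sorted (with $ < everything):
  sorted[0] = $rpuqusoqoppqqou
  sorted[1] = oppqqou$rpuqusoq
  sorted[2] = oqoppqqou$rpuqus
  sorted[3] = ou$rpuqusoqoppqq
  sorted[4] = ppqqou$rpuqusoqo
  sorted[5] = pqqou$rpuqusoqop
  sorted[6] = puqusoqoppqqou$r
  sorted[7] = qoppqqou$rpuquso
  sorted[8] = qou$rpuqusoqoppq
  sorted[9] = qqou$rpuqusoqopp
  sorted[10] = qusoqoppqqou$rpu
  sorted[11] = rpuqusoqoppqqou$
  sorted[12] = soqoppqqou$rpuqu
  sorted[13] = u$rpuqusoqoppqqo
  sorted[14] = uqusoqoppqqou$rp
  sorted[15] = usoqoppqqou$rpuq
sorted[9] = qqou$rpuqusoqopp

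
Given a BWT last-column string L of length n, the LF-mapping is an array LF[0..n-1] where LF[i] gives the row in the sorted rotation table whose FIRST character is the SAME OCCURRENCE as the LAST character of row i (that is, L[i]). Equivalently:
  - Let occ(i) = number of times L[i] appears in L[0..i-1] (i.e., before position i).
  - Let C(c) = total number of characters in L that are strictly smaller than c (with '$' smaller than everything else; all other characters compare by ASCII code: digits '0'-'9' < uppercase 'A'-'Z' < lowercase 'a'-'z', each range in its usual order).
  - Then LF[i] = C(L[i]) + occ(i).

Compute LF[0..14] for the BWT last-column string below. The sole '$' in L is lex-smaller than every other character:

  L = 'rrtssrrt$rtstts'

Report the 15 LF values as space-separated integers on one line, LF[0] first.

Char counts: '$':1, 'r':5, 's':4, 't':5
C (first-col start): C('$')=0, C('r')=1, C('s')=6, C('t')=10
L[0]='r': occ=0, LF[0]=C('r')+0=1+0=1
L[1]='r': occ=1, LF[1]=C('r')+1=1+1=2
L[2]='t': occ=0, LF[2]=C('t')+0=10+0=10
L[3]='s': occ=0, LF[3]=C('s')+0=6+0=6
L[4]='s': occ=1, LF[4]=C('s')+1=6+1=7
L[5]='r': occ=2, LF[5]=C('r')+2=1+2=3
L[6]='r': occ=3, LF[6]=C('r')+3=1+3=4
L[7]='t': occ=1, LF[7]=C('t')+1=10+1=11
L[8]='$': occ=0, LF[8]=C('$')+0=0+0=0
L[9]='r': occ=4, LF[9]=C('r')+4=1+4=5
L[10]='t': occ=2, LF[10]=C('t')+2=10+2=12
L[11]='s': occ=2, LF[11]=C('s')+2=6+2=8
L[12]='t': occ=3, LF[12]=C('t')+3=10+3=13
L[13]='t': occ=4, LF[13]=C('t')+4=10+4=14
L[14]='s': occ=3, LF[14]=C('s')+3=6+3=9

Answer: 1 2 10 6 7 3 4 11 0 5 12 8 13 14 9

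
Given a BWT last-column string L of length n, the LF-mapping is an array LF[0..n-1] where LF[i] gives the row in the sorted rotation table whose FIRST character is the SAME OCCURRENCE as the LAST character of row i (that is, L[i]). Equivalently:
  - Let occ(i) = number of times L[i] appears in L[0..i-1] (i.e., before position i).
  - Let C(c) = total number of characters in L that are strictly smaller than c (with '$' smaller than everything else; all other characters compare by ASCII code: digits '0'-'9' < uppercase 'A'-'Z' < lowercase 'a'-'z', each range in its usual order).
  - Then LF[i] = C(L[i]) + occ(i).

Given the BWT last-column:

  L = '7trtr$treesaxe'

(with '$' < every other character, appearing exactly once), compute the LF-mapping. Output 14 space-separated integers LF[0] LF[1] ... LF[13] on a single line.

Char counts: '$':1, '7':1, 'a':1, 'e':3, 'r':3, 's':1, 't':3, 'x':1
C (first-col start): C('$')=0, C('7')=1, C('a')=2, C('e')=3, C('r')=6, C('s')=9, C('t')=10, C('x')=13
L[0]='7': occ=0, LF[0]=C('7')+0=1+0=1
L[1]='t': occ=0, LF[1]=C('t')+0=10+0=10
L[2]='r': occ=0, LF[2]=C('r')+0=6+0=6
L[3]='t': occ=1, LF[3]=C('t')+1=10+1=11
L[4]='r': occ=1, LF[4]=C('r')+1=6+1=7
L[5]='$': occ=0, LF[5]=C('$')+0=0+0=0
L[6]='t': occ=2, LF[6]=C('t')+2=10+2=12
L[7]='r': occ=2, LF[7]=C('r')+2=6+2=8
L[8]='e': occ=0, LF[8]=C('e')+0=3+0=3
L[9]='e': occ=1, LF[9]=C('e')+1=3+1=4
L[10]='s': occ=0, LF[10]=C('s')+0=9+0=9
L[11]='a': occ=0, LF[11]=C('a')+0=2+0=2
L[12]='x': occ=0, LF[12]=C('x')+0=13+0=13
L[13]='e': occ=2, LF[13]=C('e')+2=3+2=5

Answer: 1 10 6 11 7 0 12 8 3 4 9 2 13 5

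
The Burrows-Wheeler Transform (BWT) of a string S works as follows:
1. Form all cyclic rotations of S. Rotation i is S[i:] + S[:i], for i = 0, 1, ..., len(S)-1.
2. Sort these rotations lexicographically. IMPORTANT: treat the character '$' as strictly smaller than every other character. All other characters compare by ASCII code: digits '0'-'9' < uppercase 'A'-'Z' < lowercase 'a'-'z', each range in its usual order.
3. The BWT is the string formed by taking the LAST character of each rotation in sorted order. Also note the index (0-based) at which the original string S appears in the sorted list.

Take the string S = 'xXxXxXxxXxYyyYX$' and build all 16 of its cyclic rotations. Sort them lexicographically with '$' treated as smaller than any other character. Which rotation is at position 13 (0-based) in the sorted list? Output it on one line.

All 16 rotations (rotation i = S[i:]+S[:i]):
  rot[0] = xXxXxXxxXxYyyYX$
  rot[1] = XxXxXxxXxYyyYX$x
  rot[2] = xXxXxxXxYyyYX$xX
  rot[3] = XxXxxXxYyyYX$xXx
  rot[4] = xXxxXxYyyYX$xXxX
  rot[5] = XxxXxYyyYX$xXxXx
  rot[6] = xxXxYyyYX$xXxXxX
  rot[7] = xXxYyyYX$xXxXxXx
  rot[8] = XxYyyYX$xXxXxXxx
  rot[9] = xYyyYX$xXxXxXxxX
  rot[10] = YyyYX$xXxXxXxxXx
  rot[11] = yyYX$xXxXxXxxXxY
  rot[12] = yYX$xXxXxXxxXxYy
  rot[13] = YX$xXxXxXxxXxYyy
  rot[14] = X$xXxXxXxxXxYyyY
  rot[15] = $xXxXxXxxXxYyyYX
Sorted (with $ < everything):
  sorted[0] = $xXxXxXxxXxYyyYX
  sorted[1] = X$xXxXxXxxXxYyyY
  sorted[2] = XxXxXxxXxYyyYX$x
  sorted[3] = XxXxxXxYyyYX$xXx
  sorted[4] = XxYyyYX$xXxXxXxx
  sorted[5] = XxxXxYyyYX$xXxXx
  sorted[6] = YX$xXxXxXxxXxYyy
  sorted[7] = YyyYX$xXxXxXxxXx
  sorted[8] = xXxXxXxxXxYyyYX$
  sorted[9] = xXxXxxXxYyyYX$xX
  sorted[10] = xXxYyyYX$xXxXxXx
  sorted[11] = xXxxXxYyyYX$xXxX
  sorted[12] = xYyyYX$xXxXxXxxX
  sorted[13] = xxXxYyyYX$xXxXxX
  sorted[14] = yYX$xXxXxXxxXxYy
  sorted[15] = yyYX$xXxXxXxxXxY
sorted[13] = xxXxYyyYX$xXxXxX

Answer: xxXxYyyYX$xXxXxX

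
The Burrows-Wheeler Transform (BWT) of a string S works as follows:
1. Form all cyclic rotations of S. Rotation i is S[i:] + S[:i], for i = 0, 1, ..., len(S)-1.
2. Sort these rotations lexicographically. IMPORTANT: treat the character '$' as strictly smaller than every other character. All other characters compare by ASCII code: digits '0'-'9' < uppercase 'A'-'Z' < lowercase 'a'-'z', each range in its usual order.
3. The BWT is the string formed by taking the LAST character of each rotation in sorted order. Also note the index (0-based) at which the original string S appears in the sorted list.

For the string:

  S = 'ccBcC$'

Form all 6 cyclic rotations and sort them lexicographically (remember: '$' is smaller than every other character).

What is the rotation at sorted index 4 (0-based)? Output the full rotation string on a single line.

Answer: cC$ccB

Derivation:
All 6 rotations (rotation i = S[i:]+S[:i]):
  rot[0] = ccBcC$
  rot[1] = cBcC$c
  rot[2] = BcC$cc
  rot[3] = cC$ccB
  rot[4] = C$ccBc
  rot[5] = $ccBcC
Sorted (with $ < everything):
  sorted[0] = $ccBcC
  sorted[1] = BcC$cc
  sorted[2] = C$ccBc
  sorted[3] = cBcC$c
  sorted[4] = cC$ccB
  sorted[5] = ccBcC$
sorted[4] = cC$ccB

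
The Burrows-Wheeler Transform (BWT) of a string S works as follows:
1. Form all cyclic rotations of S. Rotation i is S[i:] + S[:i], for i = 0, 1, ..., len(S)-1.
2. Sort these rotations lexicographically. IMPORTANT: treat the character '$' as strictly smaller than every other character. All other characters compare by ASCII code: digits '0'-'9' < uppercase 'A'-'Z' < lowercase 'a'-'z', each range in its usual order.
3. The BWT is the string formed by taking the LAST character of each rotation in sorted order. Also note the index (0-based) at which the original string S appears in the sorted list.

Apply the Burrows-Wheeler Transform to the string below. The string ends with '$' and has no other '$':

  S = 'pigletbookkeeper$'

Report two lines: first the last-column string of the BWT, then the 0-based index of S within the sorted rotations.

Answer: rtkeplipkogobe$ee
14

Derivation:
All 17 rotations (rotation i = S[i:]+S[:i]):
  rot[0] = pigletbookkeeper$
  rot[1] = igletbookkeeper$p
  rot[2] = gletbookkeeper$pi
  rot[3] = letbookkeeper$pig
  rot[4] = etbookkeeper$pigl
  rot[5] = tbookkeeper$pigle
  rot[6] = bookkeeper$piglet
  rot[7] = ookkeeper$pigletb
  rot[8] = okkeeper$pigletbo
  rot[9] = kkeeper$pigletboo
  rot[10] = keeper$pigletbook
  rot[11] = eeper$pigletbookk
  rot[12] = eper$pigletbookke
  rot[13] = per$pigletbookkee
  rot[14] = er$pigletbookkeep
  rot[15] = r$pigletbookkeepe
  rot[16] = $pigletbookkeeper
Sorted (with $ < everything):
  sorted[0] = $pigletbookkeeper  (last char: 'r')
  sorted[1] = bookkeeper$piglet  (last char: 't')
  sorted[2] = eeper$pigletbookk  (last char: 'k')
  sorted[3] = eper$pigletbookke  (last char: 'e')
  sorted[4] = er$pigletbookkeep  (last char: 'p')
  sorted[5] = etbookkeeper$pigl  (last char: 'l')
  sorted[6] = gletbookkeeper$pi  (last char: 'i')
  sorted[7] = igletbookkeeper$p  (last char: 'p')
  sorted[8] = keeper$pigletbook  (last char: 'k')
  sorted[9] = kkeeper$pigletboo  (last char: 'o')
  sorted[10] = letbookkeeper$pig  (last char: 'g')
  sorted[11] = okkeeper$pigletbo  (last char: 'o')
  sorted[12] = ookkeeper$pigletb  (last char: 'b')
  sorted[13] = per$pigletbookkee  (last char: 'e')
  sorted[14] = pigletbookkeeper$  (last char: '$')
  sorted[15] = r$pigletbookkeepe  (last char: 'e')
  sorted[16] = tbookkeeper$pigle  (last char: 'e')
Last column: rtkeplipkogobe$ee
Original string S is at sorted index 14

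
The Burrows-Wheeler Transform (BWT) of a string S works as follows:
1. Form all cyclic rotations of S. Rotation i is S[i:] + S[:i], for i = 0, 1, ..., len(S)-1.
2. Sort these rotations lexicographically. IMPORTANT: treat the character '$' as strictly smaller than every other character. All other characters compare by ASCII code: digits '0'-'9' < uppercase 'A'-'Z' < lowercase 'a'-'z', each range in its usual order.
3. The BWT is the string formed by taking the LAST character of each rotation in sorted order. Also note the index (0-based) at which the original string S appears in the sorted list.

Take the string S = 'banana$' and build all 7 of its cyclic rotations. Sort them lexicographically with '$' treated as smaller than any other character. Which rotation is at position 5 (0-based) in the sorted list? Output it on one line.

All 7 rotations (rotation i = S[i:]+S[:i]):
  rot[0] = banana$
  rot[1] = anana$b
  rot[2] = nana$ba
  rot[3] = ana$ban
  rot[4] = na$bana
  rot[5] = a$banan
  rot[6] = $banana
Sorted (with $ < everything):
  sorted[0] = $banana
  sorted[1] = a$banan
  sorted[2] = ana$ban
  sorted[3] = anana$b
  sorted[4] = banana$
  sorted[5] = na$bana
  sorted[6] = nana$ba
sorted[5] = na$bana

Answer: na$bana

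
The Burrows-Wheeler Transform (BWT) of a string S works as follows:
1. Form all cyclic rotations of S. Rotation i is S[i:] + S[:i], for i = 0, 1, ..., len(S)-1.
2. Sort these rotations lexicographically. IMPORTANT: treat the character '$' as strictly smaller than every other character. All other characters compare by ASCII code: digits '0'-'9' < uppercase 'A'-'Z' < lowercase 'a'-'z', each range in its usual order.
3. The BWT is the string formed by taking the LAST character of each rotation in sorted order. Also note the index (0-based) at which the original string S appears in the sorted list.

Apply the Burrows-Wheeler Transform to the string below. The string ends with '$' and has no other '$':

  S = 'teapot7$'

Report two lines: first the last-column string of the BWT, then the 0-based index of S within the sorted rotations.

All 8 rotations (rotation i = S[i:]+S[:i]):
  rot[0] = teapot7$
  rot[1] = eapot7$t
  rot[2] = apot7$te
  rot[3] = pot7$tea
  rot[4] = ot7$teap
  rot[5] = t7$teapo
  rot[6] = 7$teapot
  rot[7] = $teapot7
Sorted (with $ < everything):
  sorted[0] = $teapot7  (last char: '7')
  sorted[1] = 7$teapot  (last char: 't')
  sorted[2] = apot7$te  (last char: 'e')
  sorted[3] = eapot7$t  (last char: 't')
  sorted[4] = ot7$teap  (last char: 'p')
  sorted[5] = pot7$tea  (last char: 'a')
  sorted[6] = t7$teapo  (last char: 'o')
  sorted[7] = teapot7$  (last char: '$')
Last column: 7tetpao$
Original string S is at sorted index 7

Answer: 7tetpao$
7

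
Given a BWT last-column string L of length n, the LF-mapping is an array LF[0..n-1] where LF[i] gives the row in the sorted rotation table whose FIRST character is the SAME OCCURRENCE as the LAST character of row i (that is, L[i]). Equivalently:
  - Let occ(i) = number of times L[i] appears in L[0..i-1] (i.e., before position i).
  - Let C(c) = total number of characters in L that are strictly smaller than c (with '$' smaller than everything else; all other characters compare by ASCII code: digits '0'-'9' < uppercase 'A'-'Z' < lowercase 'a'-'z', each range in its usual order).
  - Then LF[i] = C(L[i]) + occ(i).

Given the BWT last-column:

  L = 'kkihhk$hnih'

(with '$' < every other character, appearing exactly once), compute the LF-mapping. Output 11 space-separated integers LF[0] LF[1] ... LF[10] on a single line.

Char counts: '$':1, 'h':4, 'i':2, 'k':3, 'n':1
C (first-col start): C('$')=0, C('h')=1, C('i')=5, C('k')=7, C('n')=10
L[0]='k': occ=0, LF[0]=C('k')+0=7+0=7
L[1]='k': occ=1, LF[1]=C('k')+1=7+1=8
L[2]='i': occ=0, LF[2]=C('i')+0=5+0=5
L[3]='h': occ=0, LF[3]=C('h')+0=1+0=1
L[4]='h': occ=1, LF[4]=C('h')+1=1+1=2
L[5]='k': occ=2, LF[5]=C('k')+2=7+2=9
L[6]='$': occ=0, LF[6]=C('$')+0=0+0=0
L[7]='h': occ=2, LF[7]=C('h')+2=1+2=3
L[8]='n': occ=0, LF[8]=C('n')+0=10+0=10
L[9]='i': occ=1, LF[9]=C('i')+1=5+1=6
L[10]='h': occ=3, LF[10]=C('h')+3=1+3=4

Answer: 7 8 5 1 2 9 0 3 10 6 4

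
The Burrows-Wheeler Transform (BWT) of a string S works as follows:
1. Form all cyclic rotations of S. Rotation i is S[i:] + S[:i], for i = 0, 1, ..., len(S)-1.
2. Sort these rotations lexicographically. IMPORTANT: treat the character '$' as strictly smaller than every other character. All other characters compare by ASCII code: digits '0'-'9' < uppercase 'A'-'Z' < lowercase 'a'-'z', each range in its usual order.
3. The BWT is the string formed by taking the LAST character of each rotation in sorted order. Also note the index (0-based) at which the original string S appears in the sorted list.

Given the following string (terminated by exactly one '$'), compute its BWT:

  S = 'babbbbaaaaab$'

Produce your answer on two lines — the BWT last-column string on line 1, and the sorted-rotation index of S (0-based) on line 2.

Answer: bbaaaabab$bba
9

Derivation:
All 13 rotations (rotation i = S[i:]+S[:i]):
  rot[0] = babbbbaaaaab$
  rot[1] = abbbbaaaaab$b
  rot[2] = bbbbaaaaab$ba
  rot[3] = bbbaaaaab$bab
  rot[4] = bbaaaaab$babb
  rot[5] = baaaaab$babbb
  rot[6] = aaaaab$babbbb
  rot[7] = aaaab$babbbba
  rot[8] = aaab$babbbbaa
  rot[9] = aab$babbbbaaa
  rot[10] = ab$babbbbaaaa
  rot[11] = b$babbbbaaaaa
  rot[12] = $babbbbaaaaab
Sorted (with $ < everything):
  sorted[0] = $babbbbaaaaab  (last char: 'b')
  sorted[1] = aaaaab$babbbb  (last char: 'b')
  sorted[2] = aaaab$babbbba  (last char: 'a')
  sorted[3] = aaab$babbbbaa  (last char: 'a')
  sorted[4] = aab$babbbbaaa  (last char: 'a')
  sorted[5] = ab$babbbbaaaa  (last char: 'a')
  sorted[6] = abbbbaaaaab$b  (last char: 'b')
  sorted[7] = b$babbbbaaaaa  (last char: 'a')
  sorted[8] = baaaaab$babbb  (last char: 'b')
  sorted[9] = babbbbaaaaab$  (last char: '$')
  sorted[10] = bbaaaaab$babb  (last char: 'b')
  sorted[11] = bbbaaaaab$bab  (last char: 'b')
  sorted[12] = bbbbaaaaab$ba  (last char: 'a')
Last column: bbaaaabab$bba
Original string S is at sorted index 9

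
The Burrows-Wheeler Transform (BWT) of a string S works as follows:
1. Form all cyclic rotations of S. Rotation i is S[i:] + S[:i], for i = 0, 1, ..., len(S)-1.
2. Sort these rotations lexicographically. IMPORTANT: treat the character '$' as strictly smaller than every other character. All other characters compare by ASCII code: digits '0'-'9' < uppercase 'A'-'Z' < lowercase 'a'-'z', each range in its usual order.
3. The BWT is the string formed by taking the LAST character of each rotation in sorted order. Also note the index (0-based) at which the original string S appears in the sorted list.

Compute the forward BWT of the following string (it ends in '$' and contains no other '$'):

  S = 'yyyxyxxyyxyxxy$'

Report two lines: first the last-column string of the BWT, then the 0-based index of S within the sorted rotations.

Answer: yyyxyyxxxxyyxy$
14

Derivation:
All 15 rotations (rotation i = S[i:]+S[:i]):
  rot[0] = yyyxyxxyyxyxxy$
  rot[1] = yyxyxxyyxyxxy$y
  rot[2] = yxyxxyyxyxxy$yy
  rot[3] = xyxxyyxyxxy$yyy
  rot[4] = yxxyyxyxxy$yyyx
  rot[5] = xxyyxyxxy$yyyxy
  rot[6] = xyyxyxxy$yyyxyx
  rot[7] = yyxyxxy$yyyxyxx
  rot[8] = yxyxxy$yyyxyxxy
  rot[9] = xyxxy$yyyxyxxyy
  rot[10] = yxxy$yyyxyxxyyx
  rot[11] = xxy$yyyxyxxyyxy
  rot[12] = xy$yyyxyxxyyxyx
  rot[13] = y$yyyxyxxyyxyxx
  rot[14] = $yyyxyxxyyxyxxy
Sorted (with $ < everything):
  sorted[0] = $yyyxyxxyyxyxxy  (last char: 'y')
  sorted[1] = xxy$yyyxyxxyyxy  (last char: 'y')
  sorted[2] = xxyyxyxxy$yyyxy  (last char: 'y')
  sorted[3] = xy$yyyxyxxyyxyx  (last char: 'x')
  sorted[4] = xyxxy$yyyxyxxyy  (last char: 'y')
  sorted[5] = xyxxyyxyxxy$yyy  (last char: 'y')
  sorted[6] = xyyxyxxy$yyyxyx  (last char: 'x')
  sorted[7] = y$yyyxyxxyyxyxx  (last char: 'x')
  sorted[8] = yxxy$yyyxyxxyyx  (last char: 'x')
  sorted[9] = yxxyyxyxxy$yyyx  (last char: 'x')
  sorted[10] = yxyxxy$yyyxyxxy  (last char: 'y')
  sorted[11] = yxyxxyyxyxxy$yy  (last char: 'y')
  sorted[12] = yyxyxxy$yyyxyxx  (last char: 'x')
  sorted[13] = yyxyxxyyxyxxy$y  (last char: 'y')
  sorted[14] = yyyxyxxyyxyxxy$  (last char: '$')
Last column: yyyxyyxxxxyyxy$
Original string S is at sorted index 14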